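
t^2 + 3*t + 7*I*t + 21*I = (t + 3)*(t + 7*I)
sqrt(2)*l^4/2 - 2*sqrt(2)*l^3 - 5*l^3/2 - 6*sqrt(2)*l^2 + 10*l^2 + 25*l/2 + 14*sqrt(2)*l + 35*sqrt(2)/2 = (l - 5)*(l + 1)*(l - 7*sqrt(2)/2)*(sqrt(2)*l/2 + 1)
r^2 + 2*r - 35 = (r - 5)*(r + 7)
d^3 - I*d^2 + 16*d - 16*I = (d - 4*I)*(d - I)*(d + 4*I)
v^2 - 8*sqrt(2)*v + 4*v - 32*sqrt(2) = (v + 4)*(v - 8*sqrt(2))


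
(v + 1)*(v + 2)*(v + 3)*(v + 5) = v^4 + 11*v^3 + 41*v^2 + 61*v + 30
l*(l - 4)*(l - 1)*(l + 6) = l^4 + l^3 - 26*l^2 + 24*l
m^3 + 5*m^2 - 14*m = m*(m - 2)*(m + 7)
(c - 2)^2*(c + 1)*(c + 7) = c^4 + 4*c^3 - 21*c^2 + 4*c + 28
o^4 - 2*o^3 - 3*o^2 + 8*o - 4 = (o - 2)*(o - 1)^2*(o + 2)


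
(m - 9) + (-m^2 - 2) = -m^2 + m - 11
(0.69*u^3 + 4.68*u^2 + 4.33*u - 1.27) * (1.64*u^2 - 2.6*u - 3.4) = 1.1316*u^5 + 5.8812*u^4 - 7.4128*u^3 - 29.2528*u^2 - 11.42*u + 4.318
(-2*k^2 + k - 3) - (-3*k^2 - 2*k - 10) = k^2 + 3*k + 7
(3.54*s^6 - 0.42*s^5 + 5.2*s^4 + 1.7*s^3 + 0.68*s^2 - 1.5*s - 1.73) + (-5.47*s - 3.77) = 3.54*s^6 - 0.42*s^5 + 5.2*s^4 + 1.7*s^3 + 0.68*s^2 - 6.97*s - 5.5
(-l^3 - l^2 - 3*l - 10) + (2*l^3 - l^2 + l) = l^3 - 2*l^2 - 2*l - 10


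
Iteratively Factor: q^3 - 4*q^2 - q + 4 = (q - 4)*(q^2 - 1) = (q - 4)*(q + 1)*(q - 1)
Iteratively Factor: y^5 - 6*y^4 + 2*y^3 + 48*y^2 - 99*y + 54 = (y - 2)*(y^4 - 4*y^3 - 6*y^2 + 36*y - 27) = (y - 2)*(y + 3)*(y^3 - 7*y^2 + 15*y - 9) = (y - 2)*(y - 1)*(y + 3)*(y^2 - 6*y + 9) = (y - 3)*(y - 2)*(y - 1)*(y + 3)*(y - 3)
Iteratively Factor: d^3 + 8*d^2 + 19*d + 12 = (d + 4)*(d^2 + 4*d + 3) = (d + 1)*(d + 4)*(d + 3)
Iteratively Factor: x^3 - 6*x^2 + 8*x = (x - 4)*(x^2 - 2*x) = x*(x - 4)*(x - 2)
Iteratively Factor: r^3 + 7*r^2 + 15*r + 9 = (r + 1)*(r^2 + 6*r + 9) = (r + 1)*(r + 3)*(r + 3)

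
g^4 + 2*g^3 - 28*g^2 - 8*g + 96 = (g - 4)*(g - 2)*(g + 2)*(g + 6)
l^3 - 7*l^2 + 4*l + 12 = (l - 6)*(l - 2)*(l + 1)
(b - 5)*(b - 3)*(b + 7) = b^3 - b^2 - 41*b + 105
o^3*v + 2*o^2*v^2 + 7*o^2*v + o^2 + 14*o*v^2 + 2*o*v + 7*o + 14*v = (o + 7)*(o + 2*v)*(o*v + 1)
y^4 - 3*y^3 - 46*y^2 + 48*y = y*(y - 8)*(y - 1)*(y + 6)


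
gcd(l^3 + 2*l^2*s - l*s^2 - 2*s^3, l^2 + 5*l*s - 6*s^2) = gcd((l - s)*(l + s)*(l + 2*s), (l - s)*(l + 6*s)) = -l + s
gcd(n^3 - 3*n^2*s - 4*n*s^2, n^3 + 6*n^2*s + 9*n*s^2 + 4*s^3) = n + s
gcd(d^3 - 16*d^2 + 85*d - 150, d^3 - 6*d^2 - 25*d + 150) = d^2 - 11*d + 30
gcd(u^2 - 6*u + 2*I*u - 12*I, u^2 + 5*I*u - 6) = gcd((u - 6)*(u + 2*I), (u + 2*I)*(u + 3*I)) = u + 2*I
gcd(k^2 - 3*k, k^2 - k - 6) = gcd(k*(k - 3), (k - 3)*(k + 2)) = k - 3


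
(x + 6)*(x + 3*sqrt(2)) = x^2 + 3*sqrt(2)*x + 6*x + 18*sqrt(2)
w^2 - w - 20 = (w - 5)*(w + 4)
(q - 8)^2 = q^2 - 16*q + 64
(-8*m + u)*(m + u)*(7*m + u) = -56*m^3 - 57*m^2*u + u^3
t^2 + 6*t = t*(t + 6)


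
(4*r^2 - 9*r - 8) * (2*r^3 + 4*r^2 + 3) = 8*r^5 - 2*r^4 - 52*r^3 - 20*r^2 - 27*r - 24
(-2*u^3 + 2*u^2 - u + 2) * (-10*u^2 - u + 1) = 20*u^5 - 18*u^4 + 6*u^3 - 17*u^2 - 3*u + 2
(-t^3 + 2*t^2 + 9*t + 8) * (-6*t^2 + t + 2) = 6*t^5 - 13*t^4 - 54*t^3 - 35*t^2 + 26*t + 16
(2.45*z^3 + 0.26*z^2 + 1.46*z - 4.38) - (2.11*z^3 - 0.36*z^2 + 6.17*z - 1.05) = 0.34*z^3 + 0.62*z^2 - 4.71*z - 3.33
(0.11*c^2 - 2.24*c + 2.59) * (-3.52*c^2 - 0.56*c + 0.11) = -0.3872*c^4 + 7.8232*c^3 - 7.8503*c^2 - 1.6968*c + 0.2849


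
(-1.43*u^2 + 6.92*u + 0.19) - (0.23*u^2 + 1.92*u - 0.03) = -1.66*u^2 + 5.0*u + 0.22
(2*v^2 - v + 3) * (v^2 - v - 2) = 2*v^4 - 3*v^3 - v - 6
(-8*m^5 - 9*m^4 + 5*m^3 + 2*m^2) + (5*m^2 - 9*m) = -8*m^5 - 9*m^4 + 5*m^3 + 7*m^2 - 9*m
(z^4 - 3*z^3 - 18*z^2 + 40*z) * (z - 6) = z^5 - 9*z^4 + 148*z^2 - 240*z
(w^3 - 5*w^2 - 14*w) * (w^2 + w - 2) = w^5 - 4*w^4 - 21*w^3 - 4*w^2 + 28*w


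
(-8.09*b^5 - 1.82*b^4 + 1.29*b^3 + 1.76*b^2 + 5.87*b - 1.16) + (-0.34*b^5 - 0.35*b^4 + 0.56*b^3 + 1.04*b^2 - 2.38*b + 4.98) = -8.43*b^5 - 2.17*b^4 + 1.85*b^3 + 2.8*b^2 + 3.49*b + 3.82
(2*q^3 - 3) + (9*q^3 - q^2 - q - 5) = 11*q^3 - q^2 - q - 8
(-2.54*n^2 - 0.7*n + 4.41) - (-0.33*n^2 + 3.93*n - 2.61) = -2.21*n^2 - 4.63*n + 7.02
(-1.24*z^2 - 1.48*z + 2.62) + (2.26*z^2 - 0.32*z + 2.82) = 1.02*z^2 - 1.8*z + 5.44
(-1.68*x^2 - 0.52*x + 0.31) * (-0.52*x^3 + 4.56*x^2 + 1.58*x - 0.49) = 0.8736*x^5 - 7.3904*x^4 - 5.1868*x^3 + 1.4152*x^2 + 0.7446*x - 0.1519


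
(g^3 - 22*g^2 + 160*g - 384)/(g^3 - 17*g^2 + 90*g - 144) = (g - 8)/(g - 3)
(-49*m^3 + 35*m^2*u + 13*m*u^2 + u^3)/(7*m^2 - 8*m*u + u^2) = (49*m^2 + 14*m*u + u^2)/(-7*m + u)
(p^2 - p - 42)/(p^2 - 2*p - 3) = (-p^2 + p + 42)/(-p^2 + 2*p + 3)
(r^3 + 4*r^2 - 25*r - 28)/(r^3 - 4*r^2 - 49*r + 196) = (r + 1)/(r - 7)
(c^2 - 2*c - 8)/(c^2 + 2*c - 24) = (c + 2)/(c + 6)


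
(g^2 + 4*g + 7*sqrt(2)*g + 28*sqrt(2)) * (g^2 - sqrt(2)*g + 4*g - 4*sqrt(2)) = g^4 + 8*g^3 + 6*sqrt(2)*g^3 + 2*g^2 + 48*sqrt(2)*g^2 - 112*g + 96*sqrt(2)*g - 224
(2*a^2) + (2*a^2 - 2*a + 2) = 4*a^2 - 2*a + 2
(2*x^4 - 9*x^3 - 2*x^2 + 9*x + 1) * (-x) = -2*x^5 + 9*x^4 + 2*x^3 - 9*x^2 - x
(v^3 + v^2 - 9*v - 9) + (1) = v^3 + v^2 - 9*v - 8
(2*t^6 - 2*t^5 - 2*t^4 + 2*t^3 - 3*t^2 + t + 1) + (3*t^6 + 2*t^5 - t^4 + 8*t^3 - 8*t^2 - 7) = 5*t^6 - 3*t^4 + 10*t^3 - 11*t^2 + t - 6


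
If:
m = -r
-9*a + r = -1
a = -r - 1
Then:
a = 0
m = 1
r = -1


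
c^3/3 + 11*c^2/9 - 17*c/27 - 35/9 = (c/3 + 1)*(c - 5/3)*(c + 7/3)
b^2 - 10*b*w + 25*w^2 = (b - 5*w)^2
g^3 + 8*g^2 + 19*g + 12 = (g + 1)*(g + 3)*(g + 4)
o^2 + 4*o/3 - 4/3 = (o - 2/3)*(o + 2)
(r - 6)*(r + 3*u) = r^2 + 3*r*u - 6*r - 18*u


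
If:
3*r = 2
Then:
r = 2/3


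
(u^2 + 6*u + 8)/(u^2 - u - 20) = (u + 2)/(u - 5)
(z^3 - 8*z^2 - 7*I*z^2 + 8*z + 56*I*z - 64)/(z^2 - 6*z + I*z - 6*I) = (z^2 - 8*z*(1 + I) + 64*I)/(z - 6)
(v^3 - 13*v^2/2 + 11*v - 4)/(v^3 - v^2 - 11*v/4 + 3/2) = 2*(v - 4)/(2*v + 3)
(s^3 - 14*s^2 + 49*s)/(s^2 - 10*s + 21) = s*(s - 7)/(s - 3)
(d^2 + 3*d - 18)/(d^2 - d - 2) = (-d^2 - 3*d + 18)/(-d^2 + d + 2)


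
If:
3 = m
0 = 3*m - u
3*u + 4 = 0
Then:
No Solution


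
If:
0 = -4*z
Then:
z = 0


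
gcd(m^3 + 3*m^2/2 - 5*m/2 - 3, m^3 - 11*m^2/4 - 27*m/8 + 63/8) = m - 3/2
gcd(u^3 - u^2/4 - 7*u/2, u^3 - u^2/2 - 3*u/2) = u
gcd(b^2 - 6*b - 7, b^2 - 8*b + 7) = b - 7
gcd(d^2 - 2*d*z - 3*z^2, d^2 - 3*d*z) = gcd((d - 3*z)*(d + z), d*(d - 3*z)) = -d + 3*z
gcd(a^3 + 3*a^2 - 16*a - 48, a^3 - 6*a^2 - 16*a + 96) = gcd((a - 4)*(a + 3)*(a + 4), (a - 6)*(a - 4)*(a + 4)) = a^2 - 16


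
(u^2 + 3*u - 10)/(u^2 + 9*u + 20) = (u - 2)/(u + 4)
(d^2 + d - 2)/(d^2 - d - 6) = (d - 1)/(d - 3)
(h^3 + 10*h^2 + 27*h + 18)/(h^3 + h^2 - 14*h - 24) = (h^2 + 7*h + 6)/(h^2 - 2*h - 8)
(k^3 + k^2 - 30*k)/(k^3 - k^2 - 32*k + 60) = k/(k - 2)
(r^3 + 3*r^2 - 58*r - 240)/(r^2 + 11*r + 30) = r - 8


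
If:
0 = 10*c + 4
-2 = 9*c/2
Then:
No Solution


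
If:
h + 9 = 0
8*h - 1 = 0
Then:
No Solution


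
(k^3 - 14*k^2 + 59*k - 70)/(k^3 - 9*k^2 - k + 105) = (k - 2)/(k + 3)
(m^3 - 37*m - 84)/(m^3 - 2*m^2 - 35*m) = (m^2 + 7*m + 12)/(m*(m + 5))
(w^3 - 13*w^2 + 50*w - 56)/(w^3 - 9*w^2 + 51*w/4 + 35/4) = 4*(w^2 - 6*w + 8)/(4*w^2 - 8*w - 5)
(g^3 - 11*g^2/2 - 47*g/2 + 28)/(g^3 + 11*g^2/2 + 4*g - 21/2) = (g - 8)/(g + 3)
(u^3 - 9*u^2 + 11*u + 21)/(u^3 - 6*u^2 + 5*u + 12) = (u - 7)/(u - 4)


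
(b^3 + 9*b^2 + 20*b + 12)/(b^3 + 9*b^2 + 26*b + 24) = (b^2 + 7*b + 6)/(b^2 + 7*b + 12)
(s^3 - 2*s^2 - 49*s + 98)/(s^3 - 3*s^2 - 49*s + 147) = (s - 2)/(s - 3)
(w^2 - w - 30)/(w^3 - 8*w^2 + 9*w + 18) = (w + 5)/(w^2 - 2*w - 3)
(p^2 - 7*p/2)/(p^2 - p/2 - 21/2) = p/(p + 3)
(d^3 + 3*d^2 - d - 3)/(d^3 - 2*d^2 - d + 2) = (d + 3)/(d - 2)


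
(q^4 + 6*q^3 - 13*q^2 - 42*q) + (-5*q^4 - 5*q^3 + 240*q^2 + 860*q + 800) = -4*q^4 + q^3 + 227*q^2 + 818*q + 800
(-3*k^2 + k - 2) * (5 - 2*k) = 6*k^3 - 17*k^2 + 9*k - 10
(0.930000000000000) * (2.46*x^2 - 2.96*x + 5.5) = 2.2878*x^2 - 2.7528*x + 5.115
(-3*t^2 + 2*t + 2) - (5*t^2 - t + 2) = -8*t^2 + 3*t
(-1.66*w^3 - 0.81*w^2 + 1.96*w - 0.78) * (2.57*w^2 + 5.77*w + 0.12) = -4.2662*w^5 - 11.6599*w^4 + 0.164299999999999*w^3 + 9.2074*w^2 - 4.2654*w - 0.0936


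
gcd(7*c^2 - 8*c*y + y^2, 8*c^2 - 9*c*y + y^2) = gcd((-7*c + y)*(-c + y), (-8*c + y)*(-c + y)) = -c + y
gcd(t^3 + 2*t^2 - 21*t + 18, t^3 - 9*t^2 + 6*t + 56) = 1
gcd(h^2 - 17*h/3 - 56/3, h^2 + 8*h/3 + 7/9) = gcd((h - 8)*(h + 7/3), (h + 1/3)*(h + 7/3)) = h + 7/3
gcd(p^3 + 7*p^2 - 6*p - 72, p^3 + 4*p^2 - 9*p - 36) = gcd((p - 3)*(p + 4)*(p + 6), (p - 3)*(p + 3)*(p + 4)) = p^2 + p - 12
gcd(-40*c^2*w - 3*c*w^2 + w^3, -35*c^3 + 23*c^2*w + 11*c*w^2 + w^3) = 5*c + w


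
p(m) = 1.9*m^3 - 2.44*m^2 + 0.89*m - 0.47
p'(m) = 5.7*m^2 - 4.88*m + 0.89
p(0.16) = -0.38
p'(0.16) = 0.26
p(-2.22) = -35.26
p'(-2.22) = 39.82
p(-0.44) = -1.50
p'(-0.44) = 4.14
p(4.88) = 166.57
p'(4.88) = 112.82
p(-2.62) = -53.72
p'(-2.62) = 52.80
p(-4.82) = -274.21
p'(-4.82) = 156.84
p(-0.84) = -4.07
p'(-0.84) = 9.01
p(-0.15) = -0.66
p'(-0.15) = 1.75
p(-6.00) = -504.05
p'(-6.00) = 235.37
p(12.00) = 2942.05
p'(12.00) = 763.13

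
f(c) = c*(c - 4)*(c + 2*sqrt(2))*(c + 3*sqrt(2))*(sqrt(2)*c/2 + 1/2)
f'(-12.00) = 51521.91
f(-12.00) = -109081.02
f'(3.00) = 28.97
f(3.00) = -331.96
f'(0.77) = -100.44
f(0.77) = -46.86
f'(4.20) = 986.28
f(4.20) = 172.95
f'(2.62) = -91.24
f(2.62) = -318.05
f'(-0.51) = 9.96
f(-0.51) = 2.77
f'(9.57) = 35450.22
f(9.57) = 66338.60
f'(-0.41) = 4.84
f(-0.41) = 3.52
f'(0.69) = -92.02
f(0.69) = -39.16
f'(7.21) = 11372.40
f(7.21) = 14895.78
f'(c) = sqrt(2)*c*(c - 4)*(c + 2*sqrt(2))*(c + 3*sqrt(2))/2 + c*(c - 4)*(c + 2*sqrt(2))*(sqrt(2)*c/2 + 1/2) + c*(c - 4)*(c + 3*sqrt(2))*(sqrt(2)*c/2 + 1/2) + c*(c + 2*sqrt(2))*(c + 3*sqrt(2))*(sqrt(2)*c/2 + 1/2) + (c - 4)*(c + 2*sqrt(2))*(c + 3*sqrt(2))*(sqrt(2)*c/2 + 1/2) = 5*sqrt(2)*c^4/2 - 8*sqrt(2)*c^3 + 22*c^3 - 66*c^2 + 51*sqrt(2)*c^2/2 - 68*sqrt(2)*c + 12*c - 24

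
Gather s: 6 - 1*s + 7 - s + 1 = 14 - 2*s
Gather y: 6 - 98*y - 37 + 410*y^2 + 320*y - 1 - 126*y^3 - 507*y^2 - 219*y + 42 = -126*y^3 - 97*y^2 + 3*y + 10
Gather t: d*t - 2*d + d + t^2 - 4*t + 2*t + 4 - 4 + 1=-d + t^2 + t*(d - 2) + 1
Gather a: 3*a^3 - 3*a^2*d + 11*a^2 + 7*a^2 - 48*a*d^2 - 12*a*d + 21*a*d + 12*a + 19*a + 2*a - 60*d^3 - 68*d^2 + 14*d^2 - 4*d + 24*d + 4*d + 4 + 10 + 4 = 3*a^3 + a^2*(18 - 3*d) + a*(-48*d^2 + 9*d + 33) - 60*d^3 - 54*d^2 + 24*d + 18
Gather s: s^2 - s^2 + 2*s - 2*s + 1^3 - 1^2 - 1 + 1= 0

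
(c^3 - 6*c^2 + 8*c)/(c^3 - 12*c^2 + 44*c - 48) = c/(c - 6)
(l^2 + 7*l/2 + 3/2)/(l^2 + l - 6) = (l + 1/2)/(l - 2)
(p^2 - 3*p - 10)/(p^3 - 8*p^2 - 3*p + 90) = (p + 2)/(p^2 - 3*p - 18)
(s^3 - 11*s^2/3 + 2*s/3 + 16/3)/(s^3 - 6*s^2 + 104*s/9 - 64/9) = 3*(s + 1)/(3*s - 4)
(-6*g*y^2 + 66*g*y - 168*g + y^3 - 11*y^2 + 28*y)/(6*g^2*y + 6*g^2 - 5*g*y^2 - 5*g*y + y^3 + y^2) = (-6*g*y^2 + 66*g*y - 168*g + y^3 - 11*y^2 + 28*y)/(6*g^2*y + 6*g^2 - 5*g*y^2 - 5*g*y + y^3 + y^2)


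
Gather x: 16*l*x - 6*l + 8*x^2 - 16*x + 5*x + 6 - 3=-6*l + 8*x^2 + x*(16*l - 11) + 3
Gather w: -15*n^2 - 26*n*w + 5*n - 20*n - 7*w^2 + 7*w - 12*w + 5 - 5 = -15*n^2 - 15*n - 7*w^2 + w*(-26*n - 5)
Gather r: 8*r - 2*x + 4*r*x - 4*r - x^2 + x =r*(4*x + 4) - x^2 - x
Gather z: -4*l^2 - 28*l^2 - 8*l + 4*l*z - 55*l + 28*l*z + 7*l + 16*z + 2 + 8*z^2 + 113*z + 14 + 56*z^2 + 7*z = -32*l^2 - 56*l + 64*z^2 + z*(32*l + 136) + 16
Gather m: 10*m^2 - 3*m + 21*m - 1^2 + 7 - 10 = 10*m^2 + 18*m - 4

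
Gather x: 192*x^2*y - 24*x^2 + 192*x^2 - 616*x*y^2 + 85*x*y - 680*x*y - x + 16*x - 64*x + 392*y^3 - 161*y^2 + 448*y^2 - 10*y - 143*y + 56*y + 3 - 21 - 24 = x^2*(192*y + 168) + x*(-616*y^2 - 595*y - 49) + 392*y^3 + 287*y^2 - 97*y - 42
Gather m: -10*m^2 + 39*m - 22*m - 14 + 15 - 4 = -10*m^2 + 17*m - 3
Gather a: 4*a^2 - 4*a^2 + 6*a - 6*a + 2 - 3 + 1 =0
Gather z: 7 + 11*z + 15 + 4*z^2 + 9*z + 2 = 4*z^2 + 20*z + 24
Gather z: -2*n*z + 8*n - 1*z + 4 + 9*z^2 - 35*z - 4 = 8*n + 9*z^2 + z*(-2*n - 36)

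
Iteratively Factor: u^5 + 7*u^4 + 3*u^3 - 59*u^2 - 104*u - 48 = (u - 3)*(u^4 + 10*u^3 + 33*u^2 + 40*u + 16) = (u - 3)*(u + 4)*(u^3 + 6*u^2 + 9*u + 4) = (u - 3)*(u + 1)*(u + 4)*(u^2 + 5*u + 4) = (u - 3)*(u + 1)*(u + 4)^2*(u + 1)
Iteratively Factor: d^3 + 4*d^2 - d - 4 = (d + 4)*(d^2 - 1) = (d + 1)*(d + 4)*(d - 1)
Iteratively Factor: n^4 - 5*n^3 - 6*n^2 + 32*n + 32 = (n + 2)*(n^3 - 7*n^2 + 8*n + 16) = (n - 4)*(n + 2)*(n^2 - 3*n - 4) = (n - 4)*(n + 1)*(n + 2)*(n - 4)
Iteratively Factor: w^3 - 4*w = (w + 2)*(w^2 - 2*w) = w*(w + 2)*(w - 2)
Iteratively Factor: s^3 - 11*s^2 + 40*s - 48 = (s - 3)*(s^2 - 8*s + 16) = (s - 4)*(s - 3)*(s - 4)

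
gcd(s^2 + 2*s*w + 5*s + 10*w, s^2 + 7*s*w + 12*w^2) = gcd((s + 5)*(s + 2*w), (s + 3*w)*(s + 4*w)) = 1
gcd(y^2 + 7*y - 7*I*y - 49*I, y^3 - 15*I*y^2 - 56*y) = y - 7*I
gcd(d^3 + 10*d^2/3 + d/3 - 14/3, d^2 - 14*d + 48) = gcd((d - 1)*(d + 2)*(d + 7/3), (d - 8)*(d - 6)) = 1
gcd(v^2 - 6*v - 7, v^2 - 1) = v + 1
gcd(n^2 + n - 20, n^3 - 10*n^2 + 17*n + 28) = n - 4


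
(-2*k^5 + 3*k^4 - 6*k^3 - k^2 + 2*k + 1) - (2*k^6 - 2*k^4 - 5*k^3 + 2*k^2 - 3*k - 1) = -2*k^6 - 2*k^5 + 5*k^4 - k^3 - 3*k^2 + 5*k + 2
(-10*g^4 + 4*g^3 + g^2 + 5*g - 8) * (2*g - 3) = -20*g^5 + 38*g^4 - 10*g^3 + 7*g^2 - 31*g + 24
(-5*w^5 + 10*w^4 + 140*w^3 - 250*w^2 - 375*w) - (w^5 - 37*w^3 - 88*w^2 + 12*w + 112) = -6*w^5 + 10*w^4 + 177*w^3 - 162*w^2 - 387*w - 112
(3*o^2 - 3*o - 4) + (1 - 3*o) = 3*o^2 - 6*o - 3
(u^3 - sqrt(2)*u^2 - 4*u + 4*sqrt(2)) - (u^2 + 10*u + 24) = u^3 - sqrt(2)*u^2 - u^2 - 14*u - 24 + 4*sqrt(2)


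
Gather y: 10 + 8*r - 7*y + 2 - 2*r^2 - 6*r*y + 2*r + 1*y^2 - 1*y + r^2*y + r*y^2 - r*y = -2*r^2 + 10*r + y^2*(r + 1) + y*(r^2 - 7*r - 8) + 12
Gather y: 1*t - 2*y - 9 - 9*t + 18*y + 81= -8*t + 16*y + 72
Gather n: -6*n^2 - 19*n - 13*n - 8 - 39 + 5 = -6*n^2 - 32*n - 42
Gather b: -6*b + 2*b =-4*b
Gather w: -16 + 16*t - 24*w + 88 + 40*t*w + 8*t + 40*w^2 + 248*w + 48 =24*t + 40*w^2 + w*(40*t + 224) + 120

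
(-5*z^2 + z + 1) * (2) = -10*z^2 + 2*z + 2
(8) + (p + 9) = p + 17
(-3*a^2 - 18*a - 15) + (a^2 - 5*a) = -2*a^2 - 23*a - 15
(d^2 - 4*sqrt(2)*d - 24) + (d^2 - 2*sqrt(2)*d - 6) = 2*d^2 - 6*sqrt(2)*d - 30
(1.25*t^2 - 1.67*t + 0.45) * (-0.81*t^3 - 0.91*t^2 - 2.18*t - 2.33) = -1.0125*t^5 + 0.2152*t^4 - 1.5698*t^3 + 0.3186*t^2 + 2.9101*t - 1.0485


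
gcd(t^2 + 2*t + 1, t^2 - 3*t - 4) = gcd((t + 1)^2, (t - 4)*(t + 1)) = t + 1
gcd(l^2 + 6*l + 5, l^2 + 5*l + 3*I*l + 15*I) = l + 5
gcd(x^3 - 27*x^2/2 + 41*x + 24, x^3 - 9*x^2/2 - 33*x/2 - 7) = x + 1/2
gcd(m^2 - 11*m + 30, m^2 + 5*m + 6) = 1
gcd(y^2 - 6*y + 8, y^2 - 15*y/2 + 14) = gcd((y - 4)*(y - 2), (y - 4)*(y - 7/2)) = y - 4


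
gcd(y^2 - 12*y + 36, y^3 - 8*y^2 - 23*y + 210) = y - 6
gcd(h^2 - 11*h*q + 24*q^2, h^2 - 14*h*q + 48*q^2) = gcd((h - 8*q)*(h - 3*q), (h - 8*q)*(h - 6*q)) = -h + 8*q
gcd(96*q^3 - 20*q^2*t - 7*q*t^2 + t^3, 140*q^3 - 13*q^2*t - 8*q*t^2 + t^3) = 4*q + t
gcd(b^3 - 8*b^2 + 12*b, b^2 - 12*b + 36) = b - 6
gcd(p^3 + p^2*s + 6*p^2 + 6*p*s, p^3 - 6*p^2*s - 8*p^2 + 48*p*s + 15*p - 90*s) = 1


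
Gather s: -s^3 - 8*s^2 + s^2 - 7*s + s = -s^3 - 7*s^2 - 6*s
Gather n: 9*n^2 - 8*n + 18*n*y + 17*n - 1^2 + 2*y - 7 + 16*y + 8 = 9*n^2 + n*(18*y + 9) + 18*y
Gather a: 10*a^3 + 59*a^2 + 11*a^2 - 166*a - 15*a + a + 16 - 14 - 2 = 10*a^3 + 70*a^2 - 180*a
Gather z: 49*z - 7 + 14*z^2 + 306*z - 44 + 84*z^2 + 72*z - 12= 98*z^2 + 427*z - 63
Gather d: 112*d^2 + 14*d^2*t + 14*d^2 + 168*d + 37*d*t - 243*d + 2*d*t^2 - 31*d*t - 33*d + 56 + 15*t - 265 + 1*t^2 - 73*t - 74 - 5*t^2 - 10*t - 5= d^2*(14*t + 126) + d*(2*t^2 + 6*t - 108) - 4*t^2 - 68*t - 288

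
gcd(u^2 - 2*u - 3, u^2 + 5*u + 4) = u + 1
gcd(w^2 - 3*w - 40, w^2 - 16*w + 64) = w - 8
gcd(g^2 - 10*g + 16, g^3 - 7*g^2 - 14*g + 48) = g^2 - 10*g + 16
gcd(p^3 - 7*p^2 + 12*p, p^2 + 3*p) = p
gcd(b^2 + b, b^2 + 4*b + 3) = b + 1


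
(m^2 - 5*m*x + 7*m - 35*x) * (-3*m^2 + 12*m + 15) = -3*m^4 + 15*m^3*x - 9*m^3 + 45*m^2*x + 99*m^2 - 495*m*x + 105*m - 525*x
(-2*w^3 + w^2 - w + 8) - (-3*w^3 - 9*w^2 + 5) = w^3 + 10*w^2 - w + 3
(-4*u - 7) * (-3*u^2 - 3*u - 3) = 12*u^3 + 33*u^2 + 33*u + 21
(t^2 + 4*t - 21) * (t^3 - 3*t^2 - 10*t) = t^5 + t^4 - 43*t^3 + 23*t^2 + 210*t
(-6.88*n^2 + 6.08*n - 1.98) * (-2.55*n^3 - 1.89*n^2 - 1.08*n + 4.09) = 17.544*n^5 - 2.5008*n^4 + 0.988200000000001*n^3 - 30.9634*n^2 + 27.0056*n - 8.0982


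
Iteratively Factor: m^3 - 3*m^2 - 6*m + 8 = (m - 4)*(m^2 + m - 2) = (m - 4)*(m - 1)*(m + 2)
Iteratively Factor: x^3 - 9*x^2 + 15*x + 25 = (x - 5)*(x^2 - 4*x - 5) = (x - 5)*(x + 1)*(x - 5)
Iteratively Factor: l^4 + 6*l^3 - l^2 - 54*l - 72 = (l + 2)*(l^3 + 4*l^2 - 9*l - 36) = (l + 2)*(l + 3)*(l^2 + l - 12) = (l + 2)*(l + 3)*(l + 4)*(l - 3)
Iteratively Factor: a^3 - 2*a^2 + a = (a - 1)*(a^2 - a) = a*(a - 1)*(a - 1)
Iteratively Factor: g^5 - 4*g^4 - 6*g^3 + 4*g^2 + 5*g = (g - 1)*(g^4 - 3*g^3 - 9*g^2 - 5*g) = (g - 5)*(g - 1)*(g^3 + 2*g^2 + g) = (g - 5)*(g - 1)*(g + 1)*(g^2 + g) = (g - 5)*(g - 1)*(g + 1)^2*(g)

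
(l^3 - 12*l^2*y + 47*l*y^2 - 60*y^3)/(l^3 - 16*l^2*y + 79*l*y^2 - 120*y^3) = (-l + 4*y)/(-l + 8*y)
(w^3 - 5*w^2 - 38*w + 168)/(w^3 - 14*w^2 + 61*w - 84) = (w + 6)/(w - 3)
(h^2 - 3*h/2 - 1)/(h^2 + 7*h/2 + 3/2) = (h - 2)/(h + 3)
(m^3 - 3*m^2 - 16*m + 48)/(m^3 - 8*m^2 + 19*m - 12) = (m + 4)/(m - 1)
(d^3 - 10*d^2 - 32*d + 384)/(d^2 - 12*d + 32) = (d^2 - 2*d - 48)/(d - 4)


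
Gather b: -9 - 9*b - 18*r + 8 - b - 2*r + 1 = -10*b - 20*r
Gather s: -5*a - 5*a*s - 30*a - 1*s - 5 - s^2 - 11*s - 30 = -35*a - s^2 + s*(-5*a - 12) - 35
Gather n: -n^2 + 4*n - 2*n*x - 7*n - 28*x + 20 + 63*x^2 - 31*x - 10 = -n^2 + n*(-2*x - 3) + 63*x^2 - 59*x + 10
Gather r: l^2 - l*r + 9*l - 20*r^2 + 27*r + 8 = l^2 + 9*l - 20*r^2 + r*(27 - l) + 8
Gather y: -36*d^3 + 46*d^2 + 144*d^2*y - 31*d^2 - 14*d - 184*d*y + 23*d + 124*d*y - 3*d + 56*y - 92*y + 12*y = -36*d^3 + 15*d^2 + 6*d + y*(144*d^2 - 60*d - 24)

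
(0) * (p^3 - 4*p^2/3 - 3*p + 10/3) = 0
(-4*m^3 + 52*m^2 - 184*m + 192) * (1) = -4*m^3 + 52*m^2 - 184*m + 192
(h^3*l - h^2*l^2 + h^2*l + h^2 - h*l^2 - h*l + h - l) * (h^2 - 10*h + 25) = h^5*l - h^4*l^2 - 9*h^4*l + h^4 + 9*h^3*l^2 + 14*h^3*l - 9*h^3 - 15*h^2*l^2 + 34*h^2*l + 15*h^2 - 25*h*l^2 - 15*h*l + 25*h - 25*l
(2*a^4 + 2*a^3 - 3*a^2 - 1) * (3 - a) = -2*a^5 + 4*a^4 + 9*a^3 - 9*a^2 + a - 3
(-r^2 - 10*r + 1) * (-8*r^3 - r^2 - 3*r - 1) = 8*r^5 + 81*r^4 + 5*r^3 + 30*r^2 + 7*r - 1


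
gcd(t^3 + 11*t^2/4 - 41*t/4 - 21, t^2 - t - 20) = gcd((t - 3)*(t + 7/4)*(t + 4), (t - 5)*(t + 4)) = t + 4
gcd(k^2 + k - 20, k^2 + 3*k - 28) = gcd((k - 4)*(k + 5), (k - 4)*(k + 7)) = k - 4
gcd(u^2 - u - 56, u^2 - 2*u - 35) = 1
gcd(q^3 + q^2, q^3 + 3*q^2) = q^2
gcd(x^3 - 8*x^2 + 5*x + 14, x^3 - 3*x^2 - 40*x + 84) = x^2 - 9*x + 14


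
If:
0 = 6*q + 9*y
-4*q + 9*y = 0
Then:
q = 0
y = 0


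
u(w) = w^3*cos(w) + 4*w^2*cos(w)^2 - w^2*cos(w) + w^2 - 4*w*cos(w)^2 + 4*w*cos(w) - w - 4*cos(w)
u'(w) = -w^3*sin(w) - 8*w^2*sin(w)*cos(w) + w^2*sin(w) + 3*w^2*cos(w) + 8*w*sin(w)*cos(w) - 4*w*sin(w) + 8*w*cos(w)^2 - 2*w*cos(w) + 2*w + 4*sin(w) - 4*cos(w)^2 + 4*cos(w) - 1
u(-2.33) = 44.08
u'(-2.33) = -87.33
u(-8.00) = 167.14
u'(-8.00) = -737.69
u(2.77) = 2.68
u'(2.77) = 6.06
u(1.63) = 0.79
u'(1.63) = -1.93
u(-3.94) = 124.68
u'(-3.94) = 79.94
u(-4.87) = 5.87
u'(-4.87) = 126.76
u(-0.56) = -2.32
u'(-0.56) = -3.50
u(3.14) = 3.94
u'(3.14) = -0.86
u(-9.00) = 1163.32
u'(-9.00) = -944.20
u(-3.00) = 110.52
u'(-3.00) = -91.82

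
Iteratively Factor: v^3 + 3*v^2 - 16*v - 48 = (v + 3)*(v^2 - 16) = (v - 4)*(v + 3)*(v + 4)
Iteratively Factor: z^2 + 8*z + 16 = (z + 4)*(z + 4)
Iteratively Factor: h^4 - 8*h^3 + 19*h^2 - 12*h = (h - 1)*(h^3 - 7*h^2 + 12*h) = (h - 3)*(h - 1)*(h^2 - 4*h) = (h - 4)*(h - 3)*(h - 1)*(h)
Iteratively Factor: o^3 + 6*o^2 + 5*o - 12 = (o - 1)*(o^2 + 7*o + 12) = (o - 1)*(o + 3)*(o + 4)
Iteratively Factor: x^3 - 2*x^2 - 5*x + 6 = (x + 2)*(x^2 - 4*x + 3) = (x - 1)*(x + 2)*(x - 3)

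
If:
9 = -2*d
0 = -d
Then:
No Solution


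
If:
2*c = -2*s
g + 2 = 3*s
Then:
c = -s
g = 3*s - 2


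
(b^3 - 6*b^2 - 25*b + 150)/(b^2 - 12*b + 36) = (b^2 - 25)/(b - 6)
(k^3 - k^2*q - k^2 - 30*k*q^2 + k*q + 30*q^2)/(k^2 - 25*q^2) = (-k^2 + 6*k*q + k - 6*q)/(-k + 5*q)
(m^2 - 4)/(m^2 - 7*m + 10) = (m + 2)/(m - 5)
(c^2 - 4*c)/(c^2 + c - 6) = c*(c - 4)/(c^2 + c - 6)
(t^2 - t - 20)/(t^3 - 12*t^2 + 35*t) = (t + 4)/(t*(t - 7))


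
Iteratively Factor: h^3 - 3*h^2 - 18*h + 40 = (h - 2)*(h^2 - h - 20) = (h - 5)*(h - 2)*(h + 4)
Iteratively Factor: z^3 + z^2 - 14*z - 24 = (z + 3)*(z^2 - 2*z - 8) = (z + 2)*(z + 3)*(z - 4)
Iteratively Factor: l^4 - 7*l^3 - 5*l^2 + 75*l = (l - 5)*(l^3 - 2*l^2 - 15*l) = (l - 5)*(l + 3)*(l^2 - 5*l) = (l - 5)^2*(l + 3)*(l)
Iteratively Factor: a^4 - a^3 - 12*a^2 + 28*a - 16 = (a - 2)*(a^3 + a^2 - 10*a + 8) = (a - 2)*(a - 1)*(a^2 + 2*a - 8) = (a - 2)^2*(a - 1)*(a + 4)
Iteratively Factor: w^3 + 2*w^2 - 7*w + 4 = (w - 1)*(w^2 + 3*w - 4) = (w - 1)*(w + 4)*(w - 1)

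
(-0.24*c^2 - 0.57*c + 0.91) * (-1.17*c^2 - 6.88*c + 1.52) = 0.2808*c^4 + 2.3181*c^3 + 2.4921*c^2 - 7.1272*c + 1.3832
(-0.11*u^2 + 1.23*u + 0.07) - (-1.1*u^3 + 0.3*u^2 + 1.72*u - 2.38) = 1.1*u^3 - 0.41*u^2 - 0.49*u + 2.45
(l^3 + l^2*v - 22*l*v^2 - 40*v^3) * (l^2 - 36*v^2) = l^5 + l^4*v - 58*l^3*v^2 - 76*l^2*v^3 + 792*l*v^4 + 1440*v^5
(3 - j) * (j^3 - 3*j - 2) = -j^4 + 3*j^3 + 3*j^2 - 7*j - 6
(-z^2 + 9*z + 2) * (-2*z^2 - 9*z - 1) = 2*z^4 - 9*z^3 - 84*z^2 - 27*z - 2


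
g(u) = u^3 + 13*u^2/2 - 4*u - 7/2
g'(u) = 3*u^2 + 13*u - 4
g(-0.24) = -2.18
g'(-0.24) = -6.95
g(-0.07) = -3.19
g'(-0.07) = -4.90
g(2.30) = 33.85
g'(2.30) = 41.77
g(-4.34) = 54.54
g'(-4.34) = -3.91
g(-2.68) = 34.66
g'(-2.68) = -17.29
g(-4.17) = 53.70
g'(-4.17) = -6.04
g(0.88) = -1.30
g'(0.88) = 9.76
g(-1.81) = 19.10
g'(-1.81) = -17.70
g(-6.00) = 38.50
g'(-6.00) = 26.00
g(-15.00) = -1856.00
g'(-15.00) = 476.00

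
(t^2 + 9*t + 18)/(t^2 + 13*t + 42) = (t + 3)/(t + 7)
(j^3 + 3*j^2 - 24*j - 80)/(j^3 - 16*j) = (j^2 - j - 20)/(j*(j - 4))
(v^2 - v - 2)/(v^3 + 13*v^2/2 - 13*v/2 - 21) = 2*(v + 1)/(2*v^2 + 17*v + 21)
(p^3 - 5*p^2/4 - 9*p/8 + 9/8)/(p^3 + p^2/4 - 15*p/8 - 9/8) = (4*p - 3)/(4*p + 3)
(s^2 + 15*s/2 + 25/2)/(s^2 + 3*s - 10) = (s + 5/2)/(s - 2)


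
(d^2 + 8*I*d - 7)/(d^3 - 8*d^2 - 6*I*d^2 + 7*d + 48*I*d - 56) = (d + 7*I)/(d^2 - d*(8 + 7*I) + 56*I)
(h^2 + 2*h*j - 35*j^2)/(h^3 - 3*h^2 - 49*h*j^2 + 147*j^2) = (h - 5*j)/(h^2 - 7*h*j - 3*h + 21*j)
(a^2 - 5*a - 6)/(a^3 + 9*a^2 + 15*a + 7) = (a - 6)/(a^2 + 8*a + 7)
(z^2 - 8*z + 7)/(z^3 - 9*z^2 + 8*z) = (z - 7)/(z*(z - 8))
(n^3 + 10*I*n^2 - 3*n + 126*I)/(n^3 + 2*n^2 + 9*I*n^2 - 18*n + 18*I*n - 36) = (n^2 + 4*I*n + 21)/(n^2 + n*(2 + 3*I) + 6*I)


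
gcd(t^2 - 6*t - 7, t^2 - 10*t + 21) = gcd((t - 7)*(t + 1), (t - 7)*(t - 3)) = t - 7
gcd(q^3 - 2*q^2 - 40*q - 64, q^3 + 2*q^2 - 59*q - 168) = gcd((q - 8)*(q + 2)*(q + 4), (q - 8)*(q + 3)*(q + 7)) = q - 8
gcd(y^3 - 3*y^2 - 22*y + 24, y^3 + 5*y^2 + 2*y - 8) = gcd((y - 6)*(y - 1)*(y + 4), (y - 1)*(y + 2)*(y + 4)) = y^2 + 3*y - 4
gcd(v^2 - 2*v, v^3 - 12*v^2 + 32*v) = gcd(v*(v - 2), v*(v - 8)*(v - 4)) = v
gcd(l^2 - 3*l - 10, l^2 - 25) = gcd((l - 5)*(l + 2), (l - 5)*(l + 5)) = l - 5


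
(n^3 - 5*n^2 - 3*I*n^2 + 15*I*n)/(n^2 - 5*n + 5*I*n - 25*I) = n*(n - 3*I)/(n + 5*I)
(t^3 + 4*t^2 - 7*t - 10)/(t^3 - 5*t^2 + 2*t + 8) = (t + 5)/(t - 4)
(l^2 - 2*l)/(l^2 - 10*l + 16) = l/(l - 8)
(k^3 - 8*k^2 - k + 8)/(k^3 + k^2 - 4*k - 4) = (k^2 - 9*k + 8)/(k^2 - 4)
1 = 1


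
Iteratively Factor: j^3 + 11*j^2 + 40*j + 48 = (j + 4)*(j^2 + 7*j + 12) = (j + 3)*(j + 4)*(j + 4)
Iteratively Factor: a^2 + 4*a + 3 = (a + 3)*(a + 1)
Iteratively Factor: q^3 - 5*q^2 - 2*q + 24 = (q - 3)*(q^2 - 2*q - 8) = (q - 3)*(q + 2)*(q - 4)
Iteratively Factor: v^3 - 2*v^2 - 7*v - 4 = (v - 4)*(v^2 + 2*v + 1) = (v - 4)*(v + 1)*(v + 1)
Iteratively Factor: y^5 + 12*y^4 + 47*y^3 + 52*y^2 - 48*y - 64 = (y - 1)*(y^4 + 13*y^3 + 60*y^2 + 112*y + 64) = (y - 1)*(y + 4)*(y^3 + 9*y^2 + 24*y + 16) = (y - 1)*(y + 4)^2*(y^2 + 5*y + 4) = (y - 1)*(y + 4)^3*(y + 1)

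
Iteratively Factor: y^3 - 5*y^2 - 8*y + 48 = (y - 4)*(y^2 - y - 12) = (y - 4)^2*(y + 3)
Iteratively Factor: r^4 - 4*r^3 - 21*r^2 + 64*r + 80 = (r - 5)*(r^3 + r^2 - 16*r - 16) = (r - 5)*(r + 4)*(r^2 - 3*r - 4) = (r - 5)*(r - 4)*(r + 4)*(r + 1)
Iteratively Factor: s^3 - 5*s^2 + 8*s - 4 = (s - 2)*(s^2 - 3*s + 2) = (s - 2)^2*(s - 1)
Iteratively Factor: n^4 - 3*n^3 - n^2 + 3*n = (n - 3)*(n^3 - n) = (n - 3)*(n + 1)*(n^2 - n) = n*(n - 3)*(n + 1)*(n - 1)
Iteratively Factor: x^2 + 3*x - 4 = (x - 1)*(x + 4)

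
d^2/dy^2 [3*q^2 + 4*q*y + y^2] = 2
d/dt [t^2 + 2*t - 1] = 2*t + 2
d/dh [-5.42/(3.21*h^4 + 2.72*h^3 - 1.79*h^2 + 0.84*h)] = (69.5928*h^3 + 44.2272*h^2 - 19.4036*h + 4.5528)/(h^2*(3.21*h^3 + 2.72*h^2 - 1.79*h + 0.84)^2)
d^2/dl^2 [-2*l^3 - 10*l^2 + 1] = -12*l - 20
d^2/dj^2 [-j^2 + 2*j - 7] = -2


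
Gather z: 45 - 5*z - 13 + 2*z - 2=30 - 3*z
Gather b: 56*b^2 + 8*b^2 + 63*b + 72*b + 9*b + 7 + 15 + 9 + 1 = 64*b^2 + 144*b + 32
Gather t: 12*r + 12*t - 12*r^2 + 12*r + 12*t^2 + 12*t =-12*r^2 + 24*r + 12*t^2 + 24*t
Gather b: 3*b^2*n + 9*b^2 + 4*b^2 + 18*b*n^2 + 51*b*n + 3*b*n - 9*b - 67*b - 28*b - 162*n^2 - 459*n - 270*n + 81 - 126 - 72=b^2*(3*n + 13) + b*(18*n^2 + 54*n - 104) - 162*n^2 - 729*n - 117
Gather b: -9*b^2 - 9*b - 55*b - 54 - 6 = -9*b^2 - 64*b - 60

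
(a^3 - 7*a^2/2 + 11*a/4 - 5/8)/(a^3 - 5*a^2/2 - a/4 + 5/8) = (2*a - 1)/(2*a + 1)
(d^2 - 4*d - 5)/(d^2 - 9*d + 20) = (d + 1)/(d - 4)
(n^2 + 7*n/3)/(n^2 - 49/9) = 3*n/(3*n - 7)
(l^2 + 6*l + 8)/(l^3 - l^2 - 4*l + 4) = (l + 4)/(l^2 - 3*l + 2)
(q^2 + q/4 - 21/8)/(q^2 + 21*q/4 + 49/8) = (2*q - 3)/(2*q + 7)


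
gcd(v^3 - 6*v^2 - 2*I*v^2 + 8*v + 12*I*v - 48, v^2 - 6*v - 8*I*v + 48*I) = v - 6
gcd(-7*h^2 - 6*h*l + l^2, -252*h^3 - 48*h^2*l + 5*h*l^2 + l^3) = 7*h - l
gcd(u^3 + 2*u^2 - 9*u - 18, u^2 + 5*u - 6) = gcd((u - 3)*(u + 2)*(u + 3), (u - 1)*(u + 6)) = 1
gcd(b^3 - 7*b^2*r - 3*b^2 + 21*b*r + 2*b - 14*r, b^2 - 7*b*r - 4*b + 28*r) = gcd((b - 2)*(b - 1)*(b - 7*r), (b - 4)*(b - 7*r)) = -b + 7*r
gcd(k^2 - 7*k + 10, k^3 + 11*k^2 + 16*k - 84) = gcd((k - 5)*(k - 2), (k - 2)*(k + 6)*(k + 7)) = k - 2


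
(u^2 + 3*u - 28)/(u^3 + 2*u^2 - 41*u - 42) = (u - 4)/(u^2 - 5*u - 6)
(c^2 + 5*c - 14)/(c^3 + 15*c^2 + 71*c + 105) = (c - 2)/(c^2 + 8*c + 15)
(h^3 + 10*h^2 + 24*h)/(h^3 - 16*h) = (h + 6)/(h - 4)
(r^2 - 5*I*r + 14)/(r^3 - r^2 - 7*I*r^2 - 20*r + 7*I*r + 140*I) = (r + 2*I)/(r^2 - r - 20)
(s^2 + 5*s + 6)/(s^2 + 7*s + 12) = (s + 2)/(s + 4)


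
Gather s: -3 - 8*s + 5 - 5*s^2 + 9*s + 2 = -5*s^2 + s + 4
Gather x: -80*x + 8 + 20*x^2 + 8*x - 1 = 20*x^2 - 72*x + 7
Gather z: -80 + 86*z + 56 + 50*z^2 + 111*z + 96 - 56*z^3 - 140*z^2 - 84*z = -56*z^3 - 90*z^2 + 113*z + 72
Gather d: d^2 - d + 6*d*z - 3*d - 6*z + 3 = d^2 + d*(6*z - 4) - 6*z + 3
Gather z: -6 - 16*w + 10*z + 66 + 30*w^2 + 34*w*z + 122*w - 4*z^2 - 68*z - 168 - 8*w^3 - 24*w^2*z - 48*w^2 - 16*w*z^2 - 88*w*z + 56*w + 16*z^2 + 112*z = -8*w^3 - 18*w^2 + 162*w + z^2*(12 - 16*w) + z*(-24*w^2 - 54*w + 54) - 108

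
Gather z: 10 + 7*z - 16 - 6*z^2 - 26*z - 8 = -6*z^2 - 19*z - 14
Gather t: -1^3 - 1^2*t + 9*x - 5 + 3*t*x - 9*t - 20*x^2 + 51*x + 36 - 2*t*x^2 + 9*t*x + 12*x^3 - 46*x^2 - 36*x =t*(-2*x^2 + 12*x - 10) + 12*x^3 - 66*x^2 + 24*x + 30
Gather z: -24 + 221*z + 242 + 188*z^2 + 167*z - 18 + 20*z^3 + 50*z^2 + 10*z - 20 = 20*z^3 + 238*z^2 + 398*z + 180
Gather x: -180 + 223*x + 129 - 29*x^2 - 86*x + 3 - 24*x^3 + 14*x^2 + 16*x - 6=-24*x^3 - 15*x^2 + 153*x - 54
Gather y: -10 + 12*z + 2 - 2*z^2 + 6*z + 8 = -2*z^2 + 18*z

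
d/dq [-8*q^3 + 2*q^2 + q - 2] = -24*q^2 + 4*q + 1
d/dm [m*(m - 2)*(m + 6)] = 3*m^2 + 8*m - 12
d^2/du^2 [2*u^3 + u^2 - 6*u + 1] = 12*u + 2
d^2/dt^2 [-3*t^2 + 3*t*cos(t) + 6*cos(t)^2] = -3*t*cos(t) + 24*sin(t)^2 - 6*sin(t) - 18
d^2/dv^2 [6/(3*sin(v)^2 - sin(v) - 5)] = 6*(36*sin(v)^4 - 9*sin(v)^3 + 7*sin(v)^2 + 13*sin(v) - 32)/(-3*sin(v)^2 + sin(v) + 5)^3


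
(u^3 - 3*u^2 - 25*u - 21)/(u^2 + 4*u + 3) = u - 7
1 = 1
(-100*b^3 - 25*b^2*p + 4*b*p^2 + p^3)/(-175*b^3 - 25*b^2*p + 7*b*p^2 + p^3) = (4*b + p)/(7*b + p)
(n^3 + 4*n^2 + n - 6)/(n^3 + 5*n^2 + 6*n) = (n - 1)/n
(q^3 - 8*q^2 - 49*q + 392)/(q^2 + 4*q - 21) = (q^2 - 15*q + 56)/(q - 3)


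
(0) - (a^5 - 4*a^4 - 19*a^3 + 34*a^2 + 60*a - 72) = -a^5 + 4*a^4 + 19*a^3 - 34*a^2 - 60*a + 72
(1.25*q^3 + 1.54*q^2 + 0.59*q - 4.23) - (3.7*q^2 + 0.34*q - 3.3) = 1.25*q^3 - 2.16*q^2 + 0.25*q - 0.930000000000001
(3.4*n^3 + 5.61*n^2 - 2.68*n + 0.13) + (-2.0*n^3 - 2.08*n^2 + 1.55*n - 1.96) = 1.4*n^3 + 3.53*n^2 - 1.13*n - 1.83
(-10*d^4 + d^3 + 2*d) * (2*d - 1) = -20*d^5 + 12*d^4 - d^3 + 4*d^2 - 2*d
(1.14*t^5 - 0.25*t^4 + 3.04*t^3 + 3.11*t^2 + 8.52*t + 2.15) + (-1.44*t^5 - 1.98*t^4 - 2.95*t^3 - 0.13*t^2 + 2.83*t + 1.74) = -0.3*t^5 - 2.23*t^4 + 0.0899999999999999*t^3 + 2.98*t^2 + 11.35*t + 3.89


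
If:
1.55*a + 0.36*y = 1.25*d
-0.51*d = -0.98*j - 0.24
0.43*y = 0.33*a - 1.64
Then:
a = 1.3030303030303*y + 4.96969696969697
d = 1.90375757575758*y + 6.16242424242424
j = 0.990730983302412*y + 2.96207792207792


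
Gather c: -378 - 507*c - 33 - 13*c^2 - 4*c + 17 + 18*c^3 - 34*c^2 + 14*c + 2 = 18*c^3 - 47*c^2 - 497*c - 392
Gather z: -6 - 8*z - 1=-8*z - 7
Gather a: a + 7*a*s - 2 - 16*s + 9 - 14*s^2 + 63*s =a*(7*s + 1) - 14*s^2 + 47*s + 7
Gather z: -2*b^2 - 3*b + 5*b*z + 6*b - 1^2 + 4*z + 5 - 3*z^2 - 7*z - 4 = -2*b^2 + 3*b - 3*z^2 + z*(5*b - 3)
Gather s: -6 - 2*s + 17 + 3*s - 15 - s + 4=0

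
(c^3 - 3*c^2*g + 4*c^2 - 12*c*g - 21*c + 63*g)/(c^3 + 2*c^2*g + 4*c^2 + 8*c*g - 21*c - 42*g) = (c - 3*g)/(c + 2*g)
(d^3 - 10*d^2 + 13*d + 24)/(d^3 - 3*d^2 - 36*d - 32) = (d - 3)/(d + 4)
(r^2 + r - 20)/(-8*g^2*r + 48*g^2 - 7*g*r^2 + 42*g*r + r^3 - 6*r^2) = (-r^2 - r + 20)/(8*g^2*r - 48*g^2 + 7*g*r^2 - 42*g*r - r^3 + 6*r^2)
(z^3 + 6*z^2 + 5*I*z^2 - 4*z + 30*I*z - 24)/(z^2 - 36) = (z^2 + 5*I*z - 4)/(z - 6)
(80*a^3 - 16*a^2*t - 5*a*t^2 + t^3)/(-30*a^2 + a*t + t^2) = (-16*a^2 + t^2)/(6*a + t)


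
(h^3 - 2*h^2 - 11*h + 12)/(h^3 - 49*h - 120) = (h^2 - 5*h + 4)/(h^2 - 3*h - 40)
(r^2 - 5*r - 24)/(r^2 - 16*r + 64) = (r + 3)/(r - 8)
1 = 1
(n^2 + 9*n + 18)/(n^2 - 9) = (n + 6)/(n - 3)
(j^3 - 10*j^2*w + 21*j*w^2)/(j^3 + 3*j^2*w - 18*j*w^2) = (j - 7*w)/(j + 6*w)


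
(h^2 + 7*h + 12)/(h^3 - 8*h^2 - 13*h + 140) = (h + 3)/(h^2 - 12*h + 35)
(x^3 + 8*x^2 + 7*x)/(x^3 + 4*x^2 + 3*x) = (x + 7)/(x + 3)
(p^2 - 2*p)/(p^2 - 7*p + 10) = p/(p - 5)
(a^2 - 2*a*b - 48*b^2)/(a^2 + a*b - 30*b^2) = (a - 8*b)/(a - 5*b)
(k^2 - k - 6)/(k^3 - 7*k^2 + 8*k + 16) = (k^2 - k - 6)/(k^3 - 7*k^2 + 8*k + 16)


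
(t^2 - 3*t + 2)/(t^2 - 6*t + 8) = (t - 1)/(t - 4)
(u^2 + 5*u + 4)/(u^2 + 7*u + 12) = (u + 1)/(u + 3)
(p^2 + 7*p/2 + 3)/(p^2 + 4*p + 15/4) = 2*(p + 2)/(2*p + 5)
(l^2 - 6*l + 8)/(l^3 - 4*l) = (l - 4)/(l*(l + 2))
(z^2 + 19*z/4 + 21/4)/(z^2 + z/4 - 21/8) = 2*(z + 3)/(2*z - 3)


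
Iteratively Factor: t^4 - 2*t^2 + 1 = (t + 1)*(t^3 - t^2 - t + 1) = (t + 1)^2*(t^2 - 2*t + 1) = (t - 1)*(t + 1)^2*(t - 1)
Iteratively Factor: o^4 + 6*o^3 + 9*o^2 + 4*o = (o)*(o^3 + 6*o^2 + 9*o + 4) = o*(o + 1)*(o^2 + 5*o + 4) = o*(o + 1)*(o + 4)*(o + 1)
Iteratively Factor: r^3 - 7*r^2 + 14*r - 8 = (r - 1)*(r^2 - 6*r + 8) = (r - 4)*(r - 1)*(r - 2)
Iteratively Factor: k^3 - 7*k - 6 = (k - 3)*(k^2 + 3*k + 2) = (k - 3)*(k + 2)*(k + 1)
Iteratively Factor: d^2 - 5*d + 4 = (d - 1)*(d - 4)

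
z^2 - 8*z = z*(z - 8)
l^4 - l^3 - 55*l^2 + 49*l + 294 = (l - 7)*(l - 3)*(l + 2)*(l + 7)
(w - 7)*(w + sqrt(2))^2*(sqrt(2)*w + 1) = sqrt(2)*w^4 - 7*sqrt(2)*w^3 + 5*w^3 - 35*w^2 + 4*sqrt(2)*w^2 - 28*sqrt(2)*w + 2*w - 14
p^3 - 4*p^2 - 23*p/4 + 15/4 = (p - 5)*(p - 1/2)*(p + 3/2)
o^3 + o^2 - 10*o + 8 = (o - 2)*(o - 1)*(o + 4)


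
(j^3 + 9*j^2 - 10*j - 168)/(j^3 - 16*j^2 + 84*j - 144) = (j^2 + 13*j + 42)/(j^2 - 12*j + 36)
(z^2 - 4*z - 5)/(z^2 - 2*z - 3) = (z - 5)/(z - 3)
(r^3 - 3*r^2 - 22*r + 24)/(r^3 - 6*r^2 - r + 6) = (r + 4)/(r + 1)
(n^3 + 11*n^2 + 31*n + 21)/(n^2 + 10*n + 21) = n + 1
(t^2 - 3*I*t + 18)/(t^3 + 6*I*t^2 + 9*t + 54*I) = (t - 6*I)/(t^2 + 3*I*t + 18)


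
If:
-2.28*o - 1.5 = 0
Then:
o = -0.66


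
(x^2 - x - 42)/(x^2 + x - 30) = (x - 7)/(x - 5)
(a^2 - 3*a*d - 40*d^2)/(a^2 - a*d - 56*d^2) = (a + 5*d)/(a + 7*d)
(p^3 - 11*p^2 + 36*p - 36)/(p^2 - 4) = (p^2 - 9*p + 18)/(p + 2)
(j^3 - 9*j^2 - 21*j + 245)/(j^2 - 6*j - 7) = (j^2 - 2*j - 35)/(j + 1)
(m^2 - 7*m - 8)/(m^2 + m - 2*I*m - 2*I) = (m - 8)/(m - 2*I)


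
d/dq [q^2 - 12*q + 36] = 2*q - 12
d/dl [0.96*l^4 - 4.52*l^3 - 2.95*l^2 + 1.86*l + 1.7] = 3.84*l^3 - 13.56*l^2 - 5.9*l + 1.86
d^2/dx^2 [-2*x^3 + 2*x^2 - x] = 4 - 12*x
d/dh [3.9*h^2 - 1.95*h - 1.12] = 7.8*h - 1.95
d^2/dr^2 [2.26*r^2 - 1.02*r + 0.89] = 4.52000000000000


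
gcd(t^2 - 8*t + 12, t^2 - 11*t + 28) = 1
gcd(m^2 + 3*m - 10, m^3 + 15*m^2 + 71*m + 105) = m + 5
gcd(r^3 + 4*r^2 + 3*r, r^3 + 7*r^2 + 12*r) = r^2 + 3*r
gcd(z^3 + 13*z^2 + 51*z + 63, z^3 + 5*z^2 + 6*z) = z + 3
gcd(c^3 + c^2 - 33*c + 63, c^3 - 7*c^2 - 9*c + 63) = c - 3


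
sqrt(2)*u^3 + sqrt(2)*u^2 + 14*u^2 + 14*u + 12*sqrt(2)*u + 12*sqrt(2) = (u + sqrt(2))*(u + 6*sqrt(2))*(sqrt(2)*u + sqrt(2))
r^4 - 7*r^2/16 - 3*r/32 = r*(r - 3/4)*(r + 1/4)*(r + 1/2)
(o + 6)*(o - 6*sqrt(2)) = o^2 - 6*sqrt(2)*o + 6*o - 36*sqrt(2)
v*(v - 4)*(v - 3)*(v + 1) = v^4 - 6*v^3 + 5*v^2 + 12*v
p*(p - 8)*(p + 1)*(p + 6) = p^4 - p^3 - 50*p^2 - 48*p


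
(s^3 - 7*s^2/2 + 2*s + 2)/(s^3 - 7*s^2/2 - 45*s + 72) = (2*s^3 - 7*s^2 + 4*s + 4)/(2*s^3 - 7*s^2 - 90*s + 144)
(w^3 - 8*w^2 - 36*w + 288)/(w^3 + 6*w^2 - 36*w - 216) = (w - 8)/(w + 6)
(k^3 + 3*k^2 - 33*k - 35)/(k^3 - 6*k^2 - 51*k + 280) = (k + 1)/(k - 8)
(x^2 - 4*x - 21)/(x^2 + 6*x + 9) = (x - 7)/(x + 3)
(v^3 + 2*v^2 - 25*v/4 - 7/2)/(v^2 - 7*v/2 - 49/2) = (v^2 - 3*v/2 - 1)/(v - 7)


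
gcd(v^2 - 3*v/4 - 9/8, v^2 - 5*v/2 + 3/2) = v - 3/2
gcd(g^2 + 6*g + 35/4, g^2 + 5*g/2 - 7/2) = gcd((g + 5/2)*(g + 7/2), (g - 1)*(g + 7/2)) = g + 7/2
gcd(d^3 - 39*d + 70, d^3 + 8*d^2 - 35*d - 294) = d + 7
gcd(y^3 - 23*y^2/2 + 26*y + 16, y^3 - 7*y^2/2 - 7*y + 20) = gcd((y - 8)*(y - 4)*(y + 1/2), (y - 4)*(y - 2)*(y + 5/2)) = y - 4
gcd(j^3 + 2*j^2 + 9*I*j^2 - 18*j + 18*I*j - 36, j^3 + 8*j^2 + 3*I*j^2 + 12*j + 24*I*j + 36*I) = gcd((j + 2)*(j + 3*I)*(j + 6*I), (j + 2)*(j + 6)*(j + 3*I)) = j^2 + j*(2 + 3*I) + 6*I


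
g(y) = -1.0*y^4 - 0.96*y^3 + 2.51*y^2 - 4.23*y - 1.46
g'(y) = -4.0*y^3 - 2.88*y^2 + 5.02*y - 4.23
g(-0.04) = -1.29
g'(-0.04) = -4.44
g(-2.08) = 8.12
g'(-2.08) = 8.86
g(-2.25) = 6.07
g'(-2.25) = 15.46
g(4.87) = -635.90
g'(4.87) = -510.09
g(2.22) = -33.27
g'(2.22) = -51.04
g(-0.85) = 4.02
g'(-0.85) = -8.12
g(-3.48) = -62.55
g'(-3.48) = 112.00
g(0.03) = -1.58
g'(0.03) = -4.08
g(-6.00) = -974.36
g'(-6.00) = 725.97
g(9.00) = -7097.06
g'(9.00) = -3108.33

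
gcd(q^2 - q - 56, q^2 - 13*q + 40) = q - 8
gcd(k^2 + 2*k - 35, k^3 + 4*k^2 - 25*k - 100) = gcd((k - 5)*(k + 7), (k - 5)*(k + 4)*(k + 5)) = k - 5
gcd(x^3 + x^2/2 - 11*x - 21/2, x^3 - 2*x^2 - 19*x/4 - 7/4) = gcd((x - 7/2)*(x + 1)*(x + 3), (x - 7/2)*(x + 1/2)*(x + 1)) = x^2 - 5*x/2 - 7/2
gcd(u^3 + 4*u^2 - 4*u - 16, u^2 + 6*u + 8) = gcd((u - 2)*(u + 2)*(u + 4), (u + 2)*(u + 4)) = u^2 + 6*u + 8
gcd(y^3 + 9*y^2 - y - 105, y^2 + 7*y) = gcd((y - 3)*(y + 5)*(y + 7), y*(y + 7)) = y + 7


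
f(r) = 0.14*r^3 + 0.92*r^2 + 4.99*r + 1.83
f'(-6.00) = 9.07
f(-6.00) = -25.23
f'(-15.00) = 71.89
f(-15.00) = -338.52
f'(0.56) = 6.15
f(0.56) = 4.94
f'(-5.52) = 7.63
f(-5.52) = -21.23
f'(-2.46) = 3.01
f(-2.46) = -6.96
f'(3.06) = 14.55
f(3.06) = 29.73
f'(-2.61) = 3.05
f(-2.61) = -7.42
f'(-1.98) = 2.99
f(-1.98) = -5.53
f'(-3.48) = 3.67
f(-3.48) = -10.29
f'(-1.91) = 3.01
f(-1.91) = -5.32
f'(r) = 0.42*r^2 + 1.84*r + 4.99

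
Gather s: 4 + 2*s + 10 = 2*s + 14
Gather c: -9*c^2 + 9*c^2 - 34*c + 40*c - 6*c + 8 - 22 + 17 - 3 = 0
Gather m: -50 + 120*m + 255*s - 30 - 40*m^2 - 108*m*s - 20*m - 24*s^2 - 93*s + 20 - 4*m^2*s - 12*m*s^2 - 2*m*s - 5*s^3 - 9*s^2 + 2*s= m^2*(-4*s - 40) + m*(-12*s^2 - 110*s + 100) - 5*s^3 - 33*s^2 + 164*s - 60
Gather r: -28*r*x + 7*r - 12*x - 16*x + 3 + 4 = r*(7 - 28*x) - 28*x + 7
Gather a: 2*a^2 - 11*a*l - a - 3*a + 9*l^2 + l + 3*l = 2*a^2 + a*(-11*l - 4) + 9*l^2 + 4*l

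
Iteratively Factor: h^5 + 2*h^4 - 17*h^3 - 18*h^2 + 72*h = (h + 4)*(h^4 - 2*h^3 - 9*h^2 + 18*h) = h*(h + 4)*(h^3 - 2*h^2 - 9*h + 18) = h*(h - 3)*(h + 4)*(h^2 + h - 6) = h*(h - 3)*(h + 3)*(h + 4)*(h - 2)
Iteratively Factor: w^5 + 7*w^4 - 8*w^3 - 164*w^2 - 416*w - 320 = (w - 5)*(w^4 + 12*w^3 + 52*w^2 + 96*w + 64) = (w - 5)*(w + 2)*(w^3 + 10*w^2 + 32*w + 32) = (w - 5)*(w + 2)*(w + 4)*(w^2 + 6*w + 8) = (w - 5)*(w + 2)*(w + 4)^2*(w + 2)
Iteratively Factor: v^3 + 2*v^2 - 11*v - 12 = (v - 3)*(v^2 + 5*v + 4) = (v - 3)*(v + 4)*(v + 1)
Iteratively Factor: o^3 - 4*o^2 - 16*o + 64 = (o + 4)*(o^2 - 8*o + 16) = (o - 4)*(o + 4)*(o - 4)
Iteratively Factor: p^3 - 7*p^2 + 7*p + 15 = (p - 3)*(p^2 - 4*p - 5) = (p - 5)*(p - 3)*(p + 1)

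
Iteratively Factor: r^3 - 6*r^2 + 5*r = (r - 5)*(r^2 - r) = (r - 5)*(r - 1)*(r)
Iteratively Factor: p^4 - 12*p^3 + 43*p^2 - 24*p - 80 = (p - 4)*(p^3 - 8*p^2 + 11*p + 20) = (p - 4)*(p + 1)*(p^2 - 9*p + 20) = (p - 5)*(p - 4)*(p + 1)*(p - 4)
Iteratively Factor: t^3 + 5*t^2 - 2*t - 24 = (t - 2)*(t^2 + 7*t + 12) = (t - 2)*(t + 4)*(t + 3)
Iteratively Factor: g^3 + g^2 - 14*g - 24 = (g + 3)*(g^2 - 2*g - 8) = (g - 4)*(g + 3)*(g + 2)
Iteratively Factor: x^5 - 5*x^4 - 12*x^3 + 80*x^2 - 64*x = (x + 4)*(x^4 - 9*x^3 + 24*x^2 - 16*x) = (x - 4)*(x + 4)*(x^3 - 5*x^2 + 4*x) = (x - 4)*(x - 1)*(x + 4)*(x^2 - 4*x) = (x - 4)^2*(x - 1)*(x + 4)*(x)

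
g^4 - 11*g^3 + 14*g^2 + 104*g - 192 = (g - 8)*(g - 4)*(g - 2)*(g + 3)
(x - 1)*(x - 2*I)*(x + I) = x^3 - x^2 - I*x^2 + 2*x + I*x - 2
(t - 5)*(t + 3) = t^2 - 2*t - 15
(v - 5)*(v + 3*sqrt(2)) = v^2 - 5*v + 3*sqrt(2)*v - 15*sqrt(2)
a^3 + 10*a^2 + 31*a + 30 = (a + 2)*(a + 3)*(a + 5)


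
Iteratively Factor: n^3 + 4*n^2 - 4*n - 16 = (n - 2)*(n^2 + 6*n + 8) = (n - 2)*(n + 2)*(n + 4)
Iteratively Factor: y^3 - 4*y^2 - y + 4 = (y + 1)*(y^2 - 5*y + 4) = (y - 4)*(y + 1)*(y - 1)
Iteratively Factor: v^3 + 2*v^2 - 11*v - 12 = (v - 3)*(v^2 + 5*v + 4) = (v - 3)*(v + 1)*(v + 4)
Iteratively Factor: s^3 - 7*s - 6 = (s - 3)*(s^2 + 3*s + 2) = (s - 3)*(s + 2)*(s + 1)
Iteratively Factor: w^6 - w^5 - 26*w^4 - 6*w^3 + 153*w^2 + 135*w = (w - 3)*(w^5 + 2*w^4 - 20*w^3 - 66*w^2 - 45*w) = (w - 3)*(w + 3)*(w^4 - w^3 - 17*w^2 - 15*w) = (w - 3)*(w + 3)^2*(w^3 - 4*w^2 - 5*w) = (w - 5)*(w - 3)*(w + 3)^2*(w^2 + w) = w*(w - 5)*(w - 3)*(w + 3)^2*(w + 1)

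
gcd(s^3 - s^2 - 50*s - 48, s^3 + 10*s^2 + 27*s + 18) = s^2 + 7*s + 6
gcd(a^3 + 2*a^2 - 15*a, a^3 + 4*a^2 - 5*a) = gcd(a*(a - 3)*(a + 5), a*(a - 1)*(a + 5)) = a^2 + 5*a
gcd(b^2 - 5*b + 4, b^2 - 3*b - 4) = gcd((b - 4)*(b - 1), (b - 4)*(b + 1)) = b - 4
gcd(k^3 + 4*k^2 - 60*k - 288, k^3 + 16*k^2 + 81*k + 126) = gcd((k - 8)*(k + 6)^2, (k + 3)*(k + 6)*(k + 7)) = k + 6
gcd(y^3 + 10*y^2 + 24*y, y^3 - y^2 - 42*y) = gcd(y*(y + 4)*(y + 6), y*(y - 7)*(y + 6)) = y^2 + 6*y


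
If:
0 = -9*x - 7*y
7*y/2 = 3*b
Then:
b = 7*y/6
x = -7*y/9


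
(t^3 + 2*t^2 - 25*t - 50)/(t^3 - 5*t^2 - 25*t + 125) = (t + 2)/(t - 5)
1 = 1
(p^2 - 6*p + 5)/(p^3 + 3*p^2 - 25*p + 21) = (p - 5)/(p^2 + 4*p - 21)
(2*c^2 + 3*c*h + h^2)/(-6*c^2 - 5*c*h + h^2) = (-2*c - h)/(6*c - h)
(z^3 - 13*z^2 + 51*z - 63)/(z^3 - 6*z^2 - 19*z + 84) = (z - 3)/(z + 4)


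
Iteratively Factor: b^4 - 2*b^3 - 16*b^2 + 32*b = (b + 4)*(b^3 - 6*b^2 + 8*b) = (b - 2)*(b + 4)*(b^2 - 4*b) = b*(b - 2)*(b + 4)*(b - 4)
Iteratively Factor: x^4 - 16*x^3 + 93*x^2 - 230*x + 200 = (x - 2)*(x^3 - 14*x^2 + 65*x - 100) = (x - 5)*(x - 2)*(x^2 - 9*x + 20) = (x - 5)*(x - 4)*(x - 2)*(x - 5)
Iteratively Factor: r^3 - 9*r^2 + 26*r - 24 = (r - 3)*(r^2 - 6*r + 8) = (r - 4)*(r - 3)*(r - 2)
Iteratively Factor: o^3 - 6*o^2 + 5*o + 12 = (o + 1)*(o^2 - 7*o + 12) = (o - 3)*(o + 1)*(o - 4)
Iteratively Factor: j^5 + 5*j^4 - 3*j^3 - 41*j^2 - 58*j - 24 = (j + 4)*(j^4 + j^3 - 7*j^2 - 13*j - 6) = (j - 3)*(j + 4)*(j^3 + 4*j^2 + 5*j + 2) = (j - 3)*(j + 1)*(j + 4)*(j^2 + 3*j + 2) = (j - 3)*(j + 1)^2*(j + 4)*(j + 2)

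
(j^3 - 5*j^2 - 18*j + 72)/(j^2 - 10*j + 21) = (j^2 - 2*j - 24)/(j - 7)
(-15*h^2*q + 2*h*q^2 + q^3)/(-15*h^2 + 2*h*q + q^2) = q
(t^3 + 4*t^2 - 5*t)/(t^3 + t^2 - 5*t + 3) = t*(t + 5)/(t^2 + 2*t - 3)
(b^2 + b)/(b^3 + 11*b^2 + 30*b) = (b + 1)/(b^2 + 11*b + 30)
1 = 1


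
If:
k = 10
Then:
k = 10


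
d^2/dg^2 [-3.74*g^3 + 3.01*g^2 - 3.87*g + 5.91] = 6.02 - 22.44*g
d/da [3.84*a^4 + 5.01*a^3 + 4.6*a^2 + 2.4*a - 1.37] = 15.36*a^3 + 15.03*a^2 + 9.2*a + 2.4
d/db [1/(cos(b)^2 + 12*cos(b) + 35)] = 2*(cos(b) + 6)*sin(b)/(cos(b)^2 + 12*cos(b) + 35)^2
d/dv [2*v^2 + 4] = 4*v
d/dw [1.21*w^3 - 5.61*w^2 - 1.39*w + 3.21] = 3.63*w^2 - 11.22*w - 1.39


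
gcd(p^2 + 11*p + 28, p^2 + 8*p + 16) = p + 4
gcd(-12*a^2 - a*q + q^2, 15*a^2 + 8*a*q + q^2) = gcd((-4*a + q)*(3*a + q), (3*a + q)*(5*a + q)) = 3*a + q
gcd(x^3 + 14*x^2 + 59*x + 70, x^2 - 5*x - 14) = x + 2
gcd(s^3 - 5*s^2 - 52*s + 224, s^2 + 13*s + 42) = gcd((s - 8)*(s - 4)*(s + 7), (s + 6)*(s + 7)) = s + 7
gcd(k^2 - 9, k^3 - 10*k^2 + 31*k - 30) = k - 3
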